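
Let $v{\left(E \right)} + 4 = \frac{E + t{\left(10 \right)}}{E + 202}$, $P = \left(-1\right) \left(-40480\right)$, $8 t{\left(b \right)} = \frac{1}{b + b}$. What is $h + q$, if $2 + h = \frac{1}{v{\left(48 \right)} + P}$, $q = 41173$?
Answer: $\frac{66657812114451}{1619047681} \approx 41171.0$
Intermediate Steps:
$t{\left(b \right)} = \frac{1}{16 b}$ ($t{\left(b \right)} = \frac{1}{8 \left(b + b\right)} = \frac{1}{8 \cdot 2 b} = \frac{\frac{1}{2} \frac{1}{b}}{8} = \frac{1}{16 b}$)
$P = 40480$
$v{\left(E \right)} = -4 + \frac{\frac{1}{160} + E}{202 + E}$ ($v{\left(E \right)} = -4 + \frac{E + \frac{1}{16 \cdot 10}}{E + 202} = -4 + \frac{E + \frac{1}{16} \cdot \frac{1}{10}}{202 + E} = -4 + \frac{E + \frac{1}{160}}{202 + E} = -4 + \frac{\frac{1}{160} + E}{202 + E}$)
$h = - \frac{3238055362}{1619047681}$ ($h = -2 + \frac{1}{\frac{3 \left(-43093 - 7680\right)}{160 \left(202 + 48\right)} + 40480} = -2 + \frac{1}{\frac{3 \left(-43093 - 7680\right)}{160 \cdot 250} + 40480} = -2 + \frac{1}{\frac{3}{160} \cdot \frac{1}{250} \left(-50773\right) + 40480} = -2 + \frac{1}{- \frac{152319}{40000} + 40480} = -2 + \frac{1}{\frac{1619047681}{40000}} = -2 + \frac{40000}{1619047681} = - \frac{3238055362}{1619047681} \approx -2.0$)
$h + q = - \frac{3238055362}{1619047681} + 41173 = \frac{66657812114451}{1619047681}$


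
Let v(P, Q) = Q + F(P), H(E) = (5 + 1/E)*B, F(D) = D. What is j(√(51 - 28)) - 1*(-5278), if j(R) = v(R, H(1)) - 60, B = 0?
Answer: 5218 + √23 ≈ 5222.8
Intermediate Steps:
H(E) = 0 (H(E) = (5 + 1/E)*0 = 0)
v(P, Q) = P + Q (v(P, Q) = Q + P = P + Q)
j(R) = -60 + R (j(R) = (R + 0) - 60 = R - 60 = -60 + R)
j(√(51 - 28)) - 1*(-5278) = (-60 + √(51 - 28)) - 1*(-5278) = (-60 + √23) + 5278 = 5218 + √23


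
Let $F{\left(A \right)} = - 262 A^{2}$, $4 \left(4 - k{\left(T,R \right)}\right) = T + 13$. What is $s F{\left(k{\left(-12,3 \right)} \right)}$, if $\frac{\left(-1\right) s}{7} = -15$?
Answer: $- \frac{3094875}{8} \approx -3.8686 \cdot 10^{5}$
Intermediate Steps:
$k{\left(T,R \right)} = \frac{3}{4} - \frac{T}{4}$ ($k{\left(T,R \right)} = 4 - \frac{T + 13}{4} = 4 - \frac{13 + T}{4} = 4 - \left(\frac{13}{4} + \frac{T}{4}\right) = \frac{3}{4} - \frac{T}{4}$)
$s = 105$ ($s = \left(-7\right) \left(-15\right) = 105$)
$s F{\left(k{\left(-12,3 \right)} \right)} = 105 \left(- 262 \left(\frac{3}{4} - -3\right)^{2}\right) = 105 \left(- 262 \left(\frac{3}{4} + 3\right)^{2}\right) = 105 \left(- 262 \left(\frac{15}{4}\right)^{2}\right) = 105 \left(\left(-262\right) \frac{225}{16}\right) = 105 \left(- \frac{29475}{8}\right) = - \frac{3094875}{8}$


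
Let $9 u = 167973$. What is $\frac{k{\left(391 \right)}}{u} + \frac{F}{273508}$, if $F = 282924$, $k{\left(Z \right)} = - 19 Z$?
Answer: $\frac{2436381222}{3828496607} \approx 0.63638$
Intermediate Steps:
$u = \frac{55991}{3}$ ($u = \frac{1}{9} \cdot 167973 = \frac{55991}{3} \approx 18664.0$)
$\frac{k{\left(391 \right)}}{u} + \frac{F}{273508} = \frac{\left(-19\right) 391}{\frac{55991}{3}} + \frac{282924}{273508} = \left(-7429\right) \frac{3}{55991} + 282924 \cdot \frac{1}{273508} = - \frac{22287}{55991} + \frac{70731}{68377} = \frac{2436381222}{3828496607}$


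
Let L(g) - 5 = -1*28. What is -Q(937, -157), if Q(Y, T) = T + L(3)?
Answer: 180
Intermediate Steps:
L(g) = -23 (L(g) = 5 - 1*28 = 5 - 28 = -23)
Q(Y, T) = -23 + T (Q(Y, T) = T - 23 = -23 + T)
-Q(937, -157) = -(-23 - 157) = -1*(-180) = 180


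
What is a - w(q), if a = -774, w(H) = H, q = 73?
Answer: -847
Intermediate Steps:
a - w(q) = -774 - 1*73 = -774 - 73 = -847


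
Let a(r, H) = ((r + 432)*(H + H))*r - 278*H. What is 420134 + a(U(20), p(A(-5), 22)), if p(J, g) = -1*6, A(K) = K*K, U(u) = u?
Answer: 313322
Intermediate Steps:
A(K) = K²
p(J, g) = -6
a(r, H) = -278*H + 2*H*r*(432 + r) (a(r, H) = ((432 + r)*(2*H))*r - 278*H = (2*H*(432 + r))*r - 278*H = 2*H*r*(432 + r) - 278*H = -278*H + 2*H*r*(432 + r))
420134 + a(U(20), p(A(-5), 22)) = 420134 + 2*(-6)*(-139 + 20² + 432*20) = 420134 + 2*(-6)*(-139 + 400 + 8640) = 420134 + 2*(-6)*8901 = 420134 - 106812 = 313322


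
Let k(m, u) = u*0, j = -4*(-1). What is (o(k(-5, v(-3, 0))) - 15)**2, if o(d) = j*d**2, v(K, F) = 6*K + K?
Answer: 225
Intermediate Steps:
j = 4
v(K, F) = 7*K
k(m, u) = 0
o(d) = 4*d**2
(o(k(-5, v(-3, 0))) - 15)**2 = (4*0**2 - 15)**2 = (4*0 - 15)**2 = (0 - 15)**2 = (-15)**2 = 225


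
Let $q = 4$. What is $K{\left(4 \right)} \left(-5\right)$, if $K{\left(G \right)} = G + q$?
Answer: $-40$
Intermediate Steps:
$K{\left(G \right)} = 4 + G$ ($K{\left(G \right)} = G + 4 = 4 + G$)
$K{\left(4 \right)} \left(-5\right) = \left(4 + 4\right) \left(-5\right) = 8 \left(-5\right) = -40$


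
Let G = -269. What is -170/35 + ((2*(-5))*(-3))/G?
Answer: -9356/1883 ≈ -4.9687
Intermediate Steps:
-170/35 + ((2*(-5))*(-3))/G = -170/35 + ((2*(-5))*(-3))/(-269) = -170*1/35 - 10*(-3)*(-1/269) = -34/7 + 30*(-1/269) = -34/7 - 30/269 = -9356/1883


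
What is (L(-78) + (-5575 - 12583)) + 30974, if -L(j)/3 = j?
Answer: 13050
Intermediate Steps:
L(j) = -3*j
(L(-78) + (-5575 - 12583)) + 30974 = (-3*(-78) + (-5575 - 12583)) + 30974 = (234 - 18158) + 30974 = -17924 + 30974 = 13050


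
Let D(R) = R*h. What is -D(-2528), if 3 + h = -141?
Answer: -364032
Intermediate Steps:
h = -144 (h = -3 - 141 = -144)
D(R) = -144*R (D(R) = R*(-144) = -144*R)
-D(-2528) = -(-144)*(-2528) = -1*364032 = -364032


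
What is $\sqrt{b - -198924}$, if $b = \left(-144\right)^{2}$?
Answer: $2 \sqrt{54915} \approx 468.68$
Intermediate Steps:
$b = 20736$
$\sqrt{b - -198924} = \sqrt{20736 - -198924} = \sqrt{20736 + 198924} = \sqrt{219660} = 2 \sqrt{54915}$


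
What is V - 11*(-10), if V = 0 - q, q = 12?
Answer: 98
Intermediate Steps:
V = -12 (V = 0 - 1*12 = 0 - 12 = -12)
V - 11*(-10) = -12 - 11*(-10) = -12 + 110 = 98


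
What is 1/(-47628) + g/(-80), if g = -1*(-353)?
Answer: -4203191/952560 ≈ -4.4125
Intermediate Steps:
g = 353
1/(-47628) + g/(-80) = 1/(-47628) + 353/(-80) = -1/47628 - 1/80*353 = -1/47628 - 353/80 = -4203191/952560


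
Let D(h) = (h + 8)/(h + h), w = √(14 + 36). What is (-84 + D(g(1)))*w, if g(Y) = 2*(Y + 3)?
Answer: -415*√2 ≈ -586.90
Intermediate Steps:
g(Y) = 6 + 2*Y (g(Y) = 2*(3 + Y) = 6 + 2*Y)
w = 5*√2 (w = √50 = 5*√2 ≈ 7.0711)
D(h) = (8 + h)/(2*h) (D(h) = (8 + h)/((2*h)) = (8 + h)*(1/(2*h)) = (8 + h)/(2*h))
(-84 + D(g(1)))*w = (-84 + (8 + (6 + 2*1))/(2*(6 + 2*1)))*(5*√2) = (-84 + (8 + (6 + 2))/(2*(6 + 2)))*(5*√2) = (-84 + (½)*(8 + 8)/8)*(5*√2) = (-84 + (½)*(⅛)*16)*(5*√2) = (-84 + 1)*(5*√2) = -415*√2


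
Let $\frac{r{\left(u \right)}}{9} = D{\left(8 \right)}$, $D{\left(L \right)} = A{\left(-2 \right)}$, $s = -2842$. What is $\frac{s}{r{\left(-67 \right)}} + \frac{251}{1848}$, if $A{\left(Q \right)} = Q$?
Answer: $\frac{876089}{5544} \approx 158.02$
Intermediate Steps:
$D{\left(L \right)} = -2$
$r{\left(u \right)} = -18$ ($r{\left(u \right)} = 9 \left(-2\right) = -18$)
$\frac{s}{r{\left(-67 \right)}} + \frac{251}{1848} = - \frac{2842}{-18} + \frac{251}{1848} = \left(-2842\right) \left(- \frac{1}{18}\right) + 251 \cdot \frac{1}{1848} = \frac{1421}{9} + \frac{251}{1848} = \frac{876089}{5544}$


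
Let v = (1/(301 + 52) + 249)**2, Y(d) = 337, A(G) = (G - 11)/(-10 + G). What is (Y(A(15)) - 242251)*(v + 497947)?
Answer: -16879485515427078/124609 ≈ -1.3546e+11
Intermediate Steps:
A(G) = (-11 + G)/(-10 + G)
v = 7726058404/124609 (v = (1/353 + 249)**2 = (87898/353)**2 = 7726058404/124609 ≈ 62002.)
(Y(A(15)) - 242251)*(v + 497947) = (337 - 242251)*(7726058404/124609 + 497947) = -241914*69774736127/124609 = -16879485515427078/124609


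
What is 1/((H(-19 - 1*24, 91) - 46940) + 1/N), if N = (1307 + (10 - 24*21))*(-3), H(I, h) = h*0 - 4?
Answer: -2439/114496417 ≈ -2.1302e-5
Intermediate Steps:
H(I, h) = -4 (H(I, h) = 0 - 4 = -4)
N = -2439 (N = (1307 + (10 - 504))*(-3) = (1307 - 494)*(-3) = 813*(-3) = -2439)
1/((H(-19 - 1*24, 91) - 46940) + 1/N) = 1/((-4 - 46940) + 1/(-2439)) = 1/(-46944 - 1/2439) = 1/(-114496417/2439) = -2439/114496417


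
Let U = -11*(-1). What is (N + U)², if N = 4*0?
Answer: 121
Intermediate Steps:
U = 11
N = 0
(N + U)² = (0 + 11)² = 11² = 121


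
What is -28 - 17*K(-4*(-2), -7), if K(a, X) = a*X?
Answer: 924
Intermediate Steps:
K(a, X) = X*a
-28 - 17*K(-4*(-2), -7) = -28 - (-119)*(-4*(-2)) = -28 - (-119)*8 = -28 - 17*(-56) = -28 + 952 = 924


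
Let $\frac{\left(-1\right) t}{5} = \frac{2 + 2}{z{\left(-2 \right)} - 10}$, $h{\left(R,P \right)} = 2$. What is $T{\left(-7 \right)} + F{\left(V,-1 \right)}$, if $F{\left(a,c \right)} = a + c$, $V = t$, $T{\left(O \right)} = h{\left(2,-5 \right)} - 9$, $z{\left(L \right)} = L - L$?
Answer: $-6$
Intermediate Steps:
$z{\left(L \right)} = 0$
$T{\left(O \right)} = -7$ ($T{\left(O \right)} = 2 - 9 = -7$)
$t = 2$ ($t = - 5 \frac{2 + 2}{0 - 10} = - 5 \frac{4}{-10} = - 5 \cdot 4 \left(- \frac{1}{10}\right) = \left(-5\right) \left(- \frac{2}{5}\right) = 2$)
$V = 2$
$T{\left(-7 \right)} + F{\left(V,-1 \right)} = -7 + \left(2 - 1\right) = -7 + 1 = -6$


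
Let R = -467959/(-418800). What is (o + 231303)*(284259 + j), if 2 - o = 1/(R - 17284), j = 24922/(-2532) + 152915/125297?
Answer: 75488935800921296026181570255/1148146303151008482 ≈ 6.5749e+10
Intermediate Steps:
j = -1367735527/158626002 (j = 24922*(-1/2532) + 152915*(1/125297) = -12461/1266 + 152915/125297 = -1367735527/158626002 ≈ -8.6224)
R = 467959/418800 (R = -467959*(-1/418800) = 467959/418800 ≈ 1.1174)
o = 14476561282/7238071241 (o = 2 - 1/(467959/418800 - 17284) = 2 - 1/(-7238071241/418800) = 2 - 1*(-418800/7238071241) = 2 + 418800/7238071241 = 14476561282/7238071241 ≈ 2.0001)
(o + 231303)*(284259 + j) = (14476561282/7238071241 + 231303)*(284259 - 1367735527/158626002) = (1674202068818305/7238071241)*(45089500966991/158626002) = 75488935800921296026181570255/1148146303151008482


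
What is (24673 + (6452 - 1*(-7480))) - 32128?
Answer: 6477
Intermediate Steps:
(24673 + (6452 - 1*(-7480))) - 32128 = (24673 + (6452 + 7480)) - 32128 = (24673 + 13932) - 32128 = 38605 - 32128 = 6477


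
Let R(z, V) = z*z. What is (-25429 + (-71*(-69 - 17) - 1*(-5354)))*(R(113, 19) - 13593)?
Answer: 11510456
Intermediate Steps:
R(z, V) = z**2
(-25429 + (-71*(-69 - 17) - 1*(-5354)))*(R(113, 19) - 13593) = (-25429 + (-71*(-69 - 17) - 1*(-5354)))*(113**2 - 13593) = (-25429 + (-71*(-86) + 5354))*(12769 - 13593) = (-25429 + (6106 + 5354))*(-824) = (-25429 + 11460)*(-824) = -13969*(-824) = 11510456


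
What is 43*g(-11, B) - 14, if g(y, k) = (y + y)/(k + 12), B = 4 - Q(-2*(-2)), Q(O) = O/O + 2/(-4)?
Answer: -2326/31 ≈ -75.032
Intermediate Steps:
Q(O) = ½ (Q(O) = 1 + 2*(-¼) = 1 - ½ = ½)
B = 7/2 (B = 4 - 1*½ = 4 - ½ = 7/2 ≈ 3.5000)
g(y, k) = 2*y/(12 + k) (g(y, k) = (2*y)/(12 + k) = 2*y/(12 + k))
43*g(-11, B) - 14 = 43*(2*(-11)/(12 + 7/2)) - 14 = 43*(2*(-11)/(31/2)) - 14 = 43*(2*(-11)*(2/31)) - 14 = 43*(-44/31) - 14 = -1892/31 - 14 = -2326/31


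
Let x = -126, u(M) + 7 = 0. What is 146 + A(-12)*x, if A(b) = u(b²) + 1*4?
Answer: 524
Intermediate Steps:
u(M) = -7 (u(M) = -7 + 0 = -7)
A(b) = -3 (A(b) = -7 + 1*4 = -7 + 4 = -3)
146 + A(-12)*x = 146 - 3*(-126) = 146 + 378 = 524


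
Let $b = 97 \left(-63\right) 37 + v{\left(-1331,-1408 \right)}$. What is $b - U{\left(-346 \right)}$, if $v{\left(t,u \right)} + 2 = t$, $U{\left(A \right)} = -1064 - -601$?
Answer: $-226977$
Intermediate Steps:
$U{\left(A \right)} = -463$ ($U{\left(A \right)} = -1064 + 601 = -463$)
$v{\left(t,u \right)} = -2 + t$
$b = -227440$ ($b = 97 \left(-63\right) 37 - 1333 = \left(-6111\right) 37 - 1333 = -226107 - 1333 = -227440$)
$b - U{\left(-346 \right)} = -227440 - -463 = -227440 + 463 = -226977$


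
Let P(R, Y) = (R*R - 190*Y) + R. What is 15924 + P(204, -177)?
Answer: 91374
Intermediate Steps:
P(R, Y) = R + R**2 - 190*Y (P(R, Y) = (R**2 - 190*Y) + R = R + R**2 - 190*Y)
15924 + P(204, -177) = 15924 + (204 + 204**2 - 190*(-177)) = 15924 + (204 + 41616 + 33630) = 15924 + 75450 = 91374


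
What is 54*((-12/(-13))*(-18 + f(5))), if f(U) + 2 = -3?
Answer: -14904/13 ≈ -1146.5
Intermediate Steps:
f(U) = -5 (f(U) = -2 - 3 = -5)
54*((-12/(-13))*(-18 + f(5))) = 54*((-12/(-13))*(-18 - 5)) = 54*(-12*(-1/13)*(-23)) = 54*((12/13)*(-23)) = 54*(-276/13) = -14904/13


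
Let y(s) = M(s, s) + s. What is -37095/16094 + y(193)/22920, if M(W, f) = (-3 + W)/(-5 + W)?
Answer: -13271154887/5779033520 ≈ -2.2964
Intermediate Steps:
M(W, f) = (-3 + W)/(-5 + W)
y(s) = s + (-3 + s)/(-5 + s) (y(s) = (-3 + s)/(-5 + s) + s = s + (-3 + s)/(-5 + s))
-37095/16094 + y(193)/22920 = -37095/16094 + ((-3 + 193 + 193*(-5 + 193))/(-5 + 193))/22920 = -37095*1/16094 + ((-3 + 193 + 193*188)/188)*(1/22920) = -37095/16094 + ((-3 + 193 + 36284)/188)*(1/22920) = -37095/16094 + ((1/188)*36474)*(1/22920) = -37095/16094 + (18237/94)*(1/22920) = -37095/16094 + 6079/718160 = -13271154887/5779033520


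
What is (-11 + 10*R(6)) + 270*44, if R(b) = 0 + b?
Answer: 11929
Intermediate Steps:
R(b) = b
(-11 + 10*R(6)) + 270*44 = (-11 + 10*6) + 270*44 = (-11 + 60) + 11880 = 49 + 11880 = 11929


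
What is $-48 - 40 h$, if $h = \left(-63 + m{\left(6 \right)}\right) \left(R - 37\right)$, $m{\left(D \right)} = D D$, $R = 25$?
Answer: $-13008$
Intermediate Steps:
$m{\left(D \right)} = D^{2}$
$h = 324$ ($h = \left(-63 + 6^{2}\right) \left(25 - 37\right) = \left(-63 + 36\right) \left(-12\right) = \left(-27\right) \left(-12\right) = 324$)
$-48 - 40 h = -48 - 12960 = -13008$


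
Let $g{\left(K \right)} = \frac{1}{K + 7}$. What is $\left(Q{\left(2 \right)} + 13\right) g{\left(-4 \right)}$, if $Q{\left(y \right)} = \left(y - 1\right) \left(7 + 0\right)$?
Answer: $\frac{20}{3} \approx 6.6667$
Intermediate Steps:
$Q{\left(y \right)} = -7 + 7 y$ ($Q{\left(y \right)} = \left(-1 + y\right) 7 = -7 + 7 y$)
$g{\left(K \right)} = \frac{1}{7 + K}$
$\left(Q{\left(2 \right)} + 13\right) g{\left(-4 \right)} = \frac{\left(-7 + 7 \cdot 2\right) + 13}{7 - 4} = \frac{\left(-7 + 14\right) + 13}{3} = \left(7 + 13\right) \frac{1}{3} = 20 \cdot \frac{1}{3} = \frac{20}{3}$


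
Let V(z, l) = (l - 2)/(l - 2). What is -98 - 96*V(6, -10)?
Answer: -194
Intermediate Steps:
V(z, l) = 1 (V(z, l) = (-2 + l)/(-2 + l) = 1)
-98 - 96*V(6, -10) = -98 - 96*1 = -98 - 96 = -194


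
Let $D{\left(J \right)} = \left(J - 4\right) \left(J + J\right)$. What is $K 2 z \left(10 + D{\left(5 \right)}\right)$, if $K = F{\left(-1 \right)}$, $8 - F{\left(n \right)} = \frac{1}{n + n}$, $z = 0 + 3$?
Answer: $1020$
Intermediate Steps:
$z = 3$
$F{\left(n \right)} = 8 - \frac{1}{2 n}$ ($F{\left(n \right)} = 8 - \frac{1}{n + n} = 8 - \frac{1}{2 n}$)
$K = \frac{17}{2}$ ($K = 8 - \frac{1}{2 \left(-1\right)} = 8 - - \frac{1}{2} = 8 + \frac{1}{2} = \frac{17}{2} \approx 8.5$)
$D{\left(J \right)} = 2 J \left(-4 + J\right)$ ($D{\left(J \right)} = \left(-4 + J\right) 2 J = 2 J \left(-4 + J\right)$)
$K 2 z \left(10 + D{\left(5 \right)}\right) = \frac{17 \cdot 2 \cdot 3}{2} \left(10 + 2 \cdot 5 \left(-4 + 5\right)\right) = \frac{17}{2} \cdot 6 \left(10 + 2 \cdot 5 \cdot 1\right) = 51 \left(10 + 10\right) = 51 \cdot 20 = 1020$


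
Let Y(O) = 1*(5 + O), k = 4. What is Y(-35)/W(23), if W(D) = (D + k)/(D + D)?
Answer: -460/9 ≈ -51.111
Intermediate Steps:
Y(O) = 5 + O
W(D) = (4 + D)/(2*D) (W(D) = (D + 4)/(D + D) = (4 + D)/((2*D)) = (4 + D)*(1/(2*D)) = (4 + D)/(2*D))
Y(-35)/W(23) = (5 - 35)/(((½)*(4 + 23)/23)) = -30/((½)*(1/23)*27) = -30/27/46 = -30*46/27 = -460/9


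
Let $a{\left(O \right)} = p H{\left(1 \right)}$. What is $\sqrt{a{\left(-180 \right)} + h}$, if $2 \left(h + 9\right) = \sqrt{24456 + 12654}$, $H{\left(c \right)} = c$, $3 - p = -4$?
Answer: $\frac{\sqrt{-8 + 2 \sqrt{37110}}}{2} \approx 9.7118$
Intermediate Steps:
$p = 7$ ($p = 3 - -4 = 3 + 4 = 7$)
$h = -9 + \frac{\sqrt{37110}}{2}$ ($h = -9 + \frac{\sqrt{24456 + 12654}}{2} = -9 + \frac{\sqrt{37110}}{2} \approx 87.32$)
$a{\left(O \right)} = 7$ ($a{\left(O \right)} = 7 \cdot 1 = 7$)
$\sqrt{a{\left(-180 \right)} + h} = \sqrt{7 - \left(9 - \frac{\sqrt{37110}}{2}\right)} = \sqrt{-2 + \frac{\sqrt{37110}}{2}}$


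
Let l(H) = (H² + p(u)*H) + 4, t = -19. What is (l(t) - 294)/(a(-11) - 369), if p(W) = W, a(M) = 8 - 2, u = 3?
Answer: -14/363 ≈ -0.038567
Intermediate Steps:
a(M) = 6
l(H) = 4 + H² + 3*H (l(H) = (H² + 3*H) + 4 = 4 + H² + 3*H)
(l(t) - 294)/(a(-11) - 369) = ((4 + (-19)² + 3*(-19)) - 294)/(6 - 369) = ((4 + 361 - 57) - 294)/(-363) = (308 - 294)*(-1/363) = 14*(-1/363) = -14/363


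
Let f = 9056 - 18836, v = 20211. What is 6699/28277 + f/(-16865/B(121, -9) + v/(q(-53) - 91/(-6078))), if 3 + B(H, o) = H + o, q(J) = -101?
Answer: 18660945024724203/671334031708529 ≈ 27.797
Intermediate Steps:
f = -9780
B(H, o) = -3 + H + o (B(H, o) = -3 + (H + o) = -3 + H + o)
6699/28277 + f/(-16865/B(121, -9) + v/(q(-53) - 91/(-6078))) = 6699/28277 - 9780/(-16865/(-3 + 121 - 9) + 20211/(-101 - 91/(-6078))) = 6699*(1/28277) - 9780/(-16865/109 + 20211/(-101 - 91*(-1/6078))) = 6699/28277 - 9780/(-16865*1/109 + 20211/(-101 + 91/6078)) = 6699/28277 - 9780/(-16865/109 + 20211/(-613787/6078)) = 6699/28277 - 9780/(-16865/109 + 20211*(-6078/613787)) = 6699/28277 - 9780/(-16865/109 - 122842458/613787) = 6699/28277 - 9780/(-23741345677/66902783) = 6699/28277 - 9780*(-66902783/23741345677) = 6699/28277 + 654309217740/23741345677 = 18660945024724203/671334031708529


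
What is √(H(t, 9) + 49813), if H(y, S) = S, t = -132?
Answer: √49822 ≈ 223.21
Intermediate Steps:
√(H(t, 9) + 49813) = √(9 + 49813) = √49822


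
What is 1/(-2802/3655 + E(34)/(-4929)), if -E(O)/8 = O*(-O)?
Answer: -18015495/47612498 ≈ -0.37838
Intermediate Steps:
E(O) = 8*O**2 (E(O) = -8*O*(-O) = -(-8)*O**2 = 8*O**2)
1/(-2802/3655 + E(34)/(-4929)) = 1/(-2802/3655 + (8*34**2)/(-4929)) = 1/(-2802*1/3655 + (8*1156)*(-1/4929)) = 1/(-2802/3655 + 9248*(-1/4929)) = 1/(-2802/3655 - 9248/4929) = 1/(-47612498/18015495) = -18015495/47612498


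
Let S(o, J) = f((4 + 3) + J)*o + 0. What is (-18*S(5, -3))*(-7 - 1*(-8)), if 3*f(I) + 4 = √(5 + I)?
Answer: 30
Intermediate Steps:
f(I) = -4/3 + √(5 + I)/3
S(o, J) = o*(-4/3 + √(12 + J)/3) (S(o, J) = (-4/3 + √(5 + ((4 + 3) + J))/3)*o + 0 = (-4/3 + √(5 + (7 + J))/3)*o + 0 = (-4/3 + √(12 + J)/3)*o + 0 = o*(-4/3 + √(12 + J)/3) + 0 = o*(-4/3 + √(12 + J)/3))
(-18*S(5, -3))*(-7 - 1*(-8)) = (-6*5*(-4 + √(12 - 3)))*(-7 - 1*(-8)) = (-6*5*(-4 + √9))*(-7 + 8) = -6*5*(-4 + 3)*1 = -6*5*(-1)*1 = -18*(-5/3)*1 = 30*1 = 30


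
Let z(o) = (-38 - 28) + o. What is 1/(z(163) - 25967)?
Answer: -1/25870 ≈ -3.8655e-5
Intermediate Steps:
z(o) = -66 + o
1/(z(163) - 25967) = 1/((-66 + 163) - 25967) = 1/(97 - 25967) = 1/(-25870) = -1/25870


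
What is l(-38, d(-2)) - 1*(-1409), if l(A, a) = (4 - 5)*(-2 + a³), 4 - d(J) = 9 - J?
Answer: 1754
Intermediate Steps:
d(J) = -5 + J (d(J) = 4 - (9 - J) = 4 + (-9 + J) = -5 + J)
l(A, a) = 2 - a³ (l(A, a) = -(-2 + a³) = 2 - a³)
l(-38, d(-2)) - 1*(-1409) = (2 - (-5 - 2)³) - 1*(-1409) = (2 - 1*(-7)³) + 1409 = (2 - 1*(-343)) + 1409 = (2 + 343) + 1409 = 345 + 1409 = 1754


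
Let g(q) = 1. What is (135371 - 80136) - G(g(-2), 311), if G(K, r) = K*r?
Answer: 54924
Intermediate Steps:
(135371 - 80136) - G(g(-2), 311) = (135371 - 80136) - 311 = 55235 - 1*311 = 55235 - 311 = 54924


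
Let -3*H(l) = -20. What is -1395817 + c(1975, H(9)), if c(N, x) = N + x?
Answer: -4181506/3 ≈ -1.3938e+6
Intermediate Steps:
H(l) = 20/3 (H(l) = -⅓*(-20) = 20/3)
-1395817 + c(1975, H(9)) = -1395817 + (1975 + 20/3) = -1395817 + 5945/3 = -4181506/3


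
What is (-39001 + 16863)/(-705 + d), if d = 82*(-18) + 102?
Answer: 22138/2079 ≈ 10.648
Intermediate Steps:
d = -1374 (d = -1476 + 102 = -1374)
(-39001 + 16863)/(-705 + d) = (-39001 + 16863)/(-705 - 1374) = -22138/(-2079) = -22138*(-1/2079) = 22138/2079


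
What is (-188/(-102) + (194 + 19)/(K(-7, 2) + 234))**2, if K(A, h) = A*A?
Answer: 1403626225/208311489 ≈ 6.7381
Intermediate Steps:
K(A, h) = A**2
(-188/(-102) + (194 + 19)/(K(-7, 2) + 234))**2 = (-188/(-102) + (194 + 19)/((-7)**2 + 234))**2 = (-188*(-1/102) + 213/(49 + 234))**2 = (94/51 + 213/283)**2 = (37465/14433)**2 = 1403626225/208311489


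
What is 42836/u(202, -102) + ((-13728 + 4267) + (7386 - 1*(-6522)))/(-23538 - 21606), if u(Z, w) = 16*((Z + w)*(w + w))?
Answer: -35263429/153489600 ≈ -0.22974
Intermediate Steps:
u(Z, w) = 32*w*(Z + w) (u(Z, w) = 16*((Z + w)*(2*w)) = 16*(2*w*(Z + w)) = 32*w*(Z + w))
42836/u(202, -102) + ((-13728 + 4267) + (7386 - 1*(-6522)))/(-23538 - 21606) = 42836/((32*(-102)*(202 - 102))) + ((-13728 + 4267) + (7386 - 1*(-6522)))/(-23538 - 21606) = 42836/((32*(-102)*100)) + (-9461 + (7386 + 6522))/(-45144) = 42836/(-326400) + (-9461 + 13908)*(-1/45144) = 42836*(-1/326400) + 4447*(-1/45144) = -10709/81600 - 4447/45144 = -35263429/153489600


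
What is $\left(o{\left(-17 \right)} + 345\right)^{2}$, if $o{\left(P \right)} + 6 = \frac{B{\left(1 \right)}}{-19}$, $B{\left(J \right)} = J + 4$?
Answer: $\frac{41422096}{361} \approx 1.1474 \cdot 10^{5}$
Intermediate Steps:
$B{\left(J \right)} = 4 + J$
$o{\left(P \right)} = - \frac{119}{19}$ ($o{\left(P \right)} = -6 + \frac{4 + 1}{-19} = -6 + 5 \left(- \frac{1}{19}\right) = -6 - \frac{5}{19} = - \frac{119}{19}$)
$\left(o{\left(-17 \right)} + 345\right)^{2} = \left(- \frac{119}{19} + 345\right)^{2} = \left(\frac{6436}{19}\right)^{2} = \frac{41422096}{361}$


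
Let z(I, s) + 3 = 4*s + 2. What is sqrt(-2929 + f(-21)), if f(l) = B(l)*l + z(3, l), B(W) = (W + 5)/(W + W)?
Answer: I*sqrt(3022) ≈ 54.973*I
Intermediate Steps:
z(I, s) = -1 + 4*s (z(I, s) = -3 + (4*s + 2) = -3 + (2 + 4*s) = -1 + 4*s)
B(W) = (5 + W)/(2*W) (B(W) = (5 + W)/((2*W)) = (5 + W)*(1/(2*W)) = (5 + W)/(2*W))
f(l) = 3/2 + 9*l/2 (f(l) = ((5 + l)/(2*l))*l + (-1 + 4*l) = (5/2 + l/2) + (-1 + 4*l) = 3/2 + 9*l/2)
sqrt(-2929 + f(-21)) = sqrt(-2929 + (3/2 + (9/2)*(-21))) = sqrt(-2929 + (3/2 - 189/2)) = sqrt(-2929 - 93) = sqrt(-3022) = I*sqrt(3022)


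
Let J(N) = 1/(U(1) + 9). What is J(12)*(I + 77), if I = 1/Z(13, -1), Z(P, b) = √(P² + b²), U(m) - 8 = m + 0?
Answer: 77/18 + √170/3060 ≈ 4.2820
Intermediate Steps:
U(m) = 8 + m (U(m) = 8 + (m + 0) = 8 + m)
J(N) = 1/18 (J(N) = 1/((8 + 1) + 9) = 1/(9 + 9) = 1/18)
I = √170/170 (I = 1/(√(13² + (-1)²)) = 1/(√(169 + 1)) = 1/(√170) = √170/170 ≈ 0.076697)
J(12)*(I + 77) = (√170/170 + 77)/18 = (77 + √170/170)/18 = 77/18 + √170/3060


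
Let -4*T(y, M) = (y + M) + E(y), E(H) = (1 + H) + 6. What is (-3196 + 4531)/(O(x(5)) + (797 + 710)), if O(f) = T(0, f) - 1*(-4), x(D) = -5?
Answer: 890/1007 ≈ 0.88381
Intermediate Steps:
E(H) = 7 + H
T(y, M) = -7/4 - y/2 - M/4 (T(y, M) = -((y + M) + (7 + y))/4 = -((M + y) + (7 + y))/4 = -(7 + M + 2*y)/4 = -7/4 - y/2 - M/4)
O(f) = 9/4 - f/4 (O(f) = (-7/4 - ½*0 - f/4) - 1*(-4) = (-7/4 + 0 - f/4) + 4 = (-7/4 - f/4) + 4 = 9/4 - f/4)
(-3196 + 4531)/(O(x(5)) + (797 + 710)) = (-3196 + 4531)/((9/4 - ¼*(-5)) + (797 + 710)) = 1335/((9/4 + 5/4) + 1507) = 1335/(7/2 + 1507) = 1335/(3021/2) = 1335*(2/3021) = 890/1007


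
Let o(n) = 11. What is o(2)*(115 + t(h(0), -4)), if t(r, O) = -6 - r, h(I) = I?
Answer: 1199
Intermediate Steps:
o(2)*(115 + t(h(0), -4)) = 11*(115 + (-6 - 1*0)) = 11*(115 + (-6 + 0)) = 11*(115 - 6) = 11*109 = 1199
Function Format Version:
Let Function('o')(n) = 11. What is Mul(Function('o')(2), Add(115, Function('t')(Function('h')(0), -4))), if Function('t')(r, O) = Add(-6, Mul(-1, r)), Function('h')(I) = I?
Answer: 1199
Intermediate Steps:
Mul(Function('o')(2), Add(115, Function('t')(Function('h')(0), -4))) = Mul(11, Add(115, Add(-6, Mul(-1, 0)))) = Mul(11, Add(115, Add(-6, 0))) = Mul(11, Add(115, -6)) = Mul(11, 109) = 1199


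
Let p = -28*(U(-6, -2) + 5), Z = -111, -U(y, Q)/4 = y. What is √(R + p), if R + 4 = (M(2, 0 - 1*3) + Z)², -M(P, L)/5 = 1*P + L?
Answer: 2*√2605 ≈ 102.08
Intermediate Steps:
U(y, Q) = -4*y
M(P, L) = -5*L - 5*P (M(P, L) = -5*(1*P + L) = -5*(P + L) = -5*(L + P) = -5*L - 5*P)
p = -812 (p = -28*(-4*(-6) + 5) = -28*(24 + 5) = -28*29 = -812)
R = 11232 (R = -4 + ((-5*(0 - 1*3) - 5*2) - 111)² = -4 + ((-5*(0 - 3) - 10) - 111)² = -4 + ((-5*(-3) - 10) - 111)² = -4 + ((15 - 10) - 111)² = -4 + (5 - 111)² = -4 + (-106)² = -4 + 11236 = 11232)
√(R + p) = √(11232 - 812) = √10420 = 2*√2605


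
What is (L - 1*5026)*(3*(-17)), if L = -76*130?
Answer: 760206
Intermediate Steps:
L = -9880
(L - 1*5026)*(3*(-17)) = (-9880 - 1*5026)*(3*(-17)) = (-9880 - 5026)*(-51) = -14906*(-51) = 760206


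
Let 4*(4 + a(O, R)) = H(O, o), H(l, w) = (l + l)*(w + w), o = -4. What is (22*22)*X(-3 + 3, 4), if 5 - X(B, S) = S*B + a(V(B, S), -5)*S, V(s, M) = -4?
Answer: -20812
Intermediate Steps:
H(l, w) = 4*l*w (H(l, w) = (2*l)*(2*w) = 4*l*w)
a(O, R) = -4 - 4*O (a(O, R) = -4 + (4*O*(-4))/4 = -4 + (-16*O)/4 = -4 - 4*O)
X(B, S) = 5 - 12*S - B*S (X(B, S) = 5 - (S*B + (-4 - 4*(-4))*S) = 5 - (B*S + (-4 + 16)*S) = 5 - (B*S + 12*S) = 5 - (12*S + B*S) = 5 + (-12*S - B*S) = 5 - 12*S - B*S)
(22*22)*X(-3 + 3, 4) = (22*22)*(5 - 12*4 - 1*(-3 + 3)*4) = 484*(5 - 48 - 1*0*4) = 484*(5 - 48 + 0) = 484*(-43) = -20812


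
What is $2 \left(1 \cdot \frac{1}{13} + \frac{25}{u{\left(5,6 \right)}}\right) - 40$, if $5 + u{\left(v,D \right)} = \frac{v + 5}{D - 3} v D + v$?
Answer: $- \frac{1023}{26} \approx -39.346$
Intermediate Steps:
$u{\left(v,D \right)} = -5 + v + \frac{D v \left(5 + v\right)}{-3 + D}$ ($u{\left(v,D \right)} = -5 + \left(\frac{v + 5}{D - 3} v D + v\right) = -5 + \left(\frac{5 + v}{-3 + D} v D + v\right) = -5 + \left(\frac{v \left(5 + v\right)}{-3 + D} D + v\right) = -5 + \left(\frac{D v \left(5 + v\right)}{-3 + D} + v\right) = -5 + \left(v + \frac{D v \left(5 + v\right)}{-3 + D}\right) = -5 + v + \frac{D v \left(5 + v\right)}{-3 + D}$)
$2 \left(1 \cdot \frac{1}{13} + \frac{25}{u{\left(5,6 \right)}}\right) - 40 = 2 \left(1 \cdot \frac{1}{13} + \frac{25}{\frac{1}{-3 + 6} \left(15 - 30 - 15 + 6 \cdot 5^{2} + 6 \cdot 6 \cdot 5\right)}\right) - 40 = 2 \left(1 \cdot \frac{1}{13} + \frac{25}{\frac{1}{3} \left(15 - 30 - 15 + 6 \cdot 25 + 180\right)}\right) - 40 = 2 \left(\frac{1}{13} + \frac{25}{\frac{1}{3} \left(15 - 30 - 15 + 150 + 180\right)}\right) - 40 = 2 \left(\frac{1}{13} + \frac{25}{\frac{1}{3} \cdot 300}\right) - 40 = 2 \left(\frac{1}{13} + \frac{25}{100}\right) - 40 = 2 \left(\frac{1}{13} + 25 \cdot \frac{1}{100}\right) - 40 = 2 \left(\frac{1}{13} + \frac{1}{4}\right) - 40 = 2 \cdot \frac{17}{52} - 40 = \frac{17}{26} - 40 = - \frac{1023}{26}$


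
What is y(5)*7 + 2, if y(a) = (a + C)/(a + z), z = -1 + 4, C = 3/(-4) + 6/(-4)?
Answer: 141/32 ≈ 4.4063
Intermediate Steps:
C = -9/4 (C = 3*(-¼) + 6*(-¼) = -¾ - 3/2 = -9/4 ≈ -2.2500)
z = 3
y(a) = (-9/4 + a)/(3 + a) (y(a) = (a - 9/4)/(a + 3) = (-9/4 + a)/(3 + a))
y(5)*7 + 2 = ((-9/4 + 5)/(3 + 5))*7 + 2 = ((11/4)/8)*7 + 2 = ((⅛)*(11/4))*7 + 2 = (11/32)*7 + 2 = 77/32 + 2 = 141/32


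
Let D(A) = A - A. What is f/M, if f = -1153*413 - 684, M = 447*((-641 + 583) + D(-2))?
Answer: 476873/25926 ≈ 18.394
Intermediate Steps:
D(A) = 0
M = -25926 (M = 447*((-641 + 583) + 0) = 447*(-58 + 0) = 447*(-58) = -25926)
f = -476873 (f = -476189 - 684 = -476873)
f/M = -476873/(-25926) = -476873*(-1/25926) = 476873/25926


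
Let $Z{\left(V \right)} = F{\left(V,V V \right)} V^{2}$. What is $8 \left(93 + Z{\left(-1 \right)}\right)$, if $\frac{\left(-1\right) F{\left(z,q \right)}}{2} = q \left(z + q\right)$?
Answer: $744$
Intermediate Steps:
$F{\left(z,q \right)} = - 2 q \left(q + z\right)$ ($F{\left(z,q \right)} = - 2 q \left(z + q\right) = - 2 q \left(q + z\right)$)
$Z{\left(V \right)} = - 2 V^{4} \left(V + V^{2}\right)$ ($Z{\left(V \right)} = - 2 V V \left(V V + V\right) V^{2} = - 2 V^{2} \left(V^{2} + V\right) V^{2} = - 2 V^{2} \left(V + V^{2}\right) V^{2} = - 2 V^{4} \left(V + V^{2}\right)$)
$8 \left(93 + Z{\left(-1 \right)}\right) = 8 \left(93 + 2 \left(-1\right)^{5} \left(-1 - -1\right)\right) = 8 \left(93 + 2 \left(-1\right) \left(-1 + 1\right)\right) = 8 \left(93 + 2 \left(-1\right) 0\right) = 8 \left(93 + 0\right) = 8 \cdot 93 = 744$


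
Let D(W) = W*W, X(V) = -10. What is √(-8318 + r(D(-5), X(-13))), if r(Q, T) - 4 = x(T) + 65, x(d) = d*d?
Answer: I*√8149 ≈ 90.272*I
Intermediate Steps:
x(d) = d²
D(W) = W²
r(Q, T) = 69 + T² (r(Q, T) = 4 + (T² + 65) = 4 + (65 + T²) = 69 + T²)
√(-8318 + r(D(-5), X(-13))) = √(-8318 + (69 + (-10)²)) = √(-8318 + (69 + 100)) = √(-8318 + 169) = √(-8149) = I*√8149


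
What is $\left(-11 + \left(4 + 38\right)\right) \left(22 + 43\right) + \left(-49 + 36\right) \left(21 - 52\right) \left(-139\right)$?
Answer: $-54002$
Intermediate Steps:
$\left(-11 + \left(4 + 38\right)\right) \left(22 + 43\right) + \left(-49 + 36\right) \left(21 - 52\right) \left(-139\right) = \left(-11 + 42\right) 65 + \left(-13\right) \left(-31\right) \left(-139\right) = 31 \cdot 65 + 403 \left(-139\right) = 2015 - 56017 = -54002$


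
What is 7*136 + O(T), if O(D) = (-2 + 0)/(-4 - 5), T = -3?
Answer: 8570/9 ≈ 952.22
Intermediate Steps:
O(D) = 2/9 (O(D) = -2/(-9) = -2*(-⅑) = 2/9)
7*136 + O(T) = 7*136 + 2/9 = 952 + 2/9 = 8570/9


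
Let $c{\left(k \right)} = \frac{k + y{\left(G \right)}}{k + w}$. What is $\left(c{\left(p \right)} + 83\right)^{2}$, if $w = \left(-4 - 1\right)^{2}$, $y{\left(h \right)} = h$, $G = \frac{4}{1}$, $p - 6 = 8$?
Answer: $\frac{1177225}{169} \approx 6965.8$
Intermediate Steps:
$p = 14$ ($p = 6 + 8 = 14$)
$G = 4$ ($G = 4 \cdot 1 = 4$)
$w = 25$ ($w = \left(-5\right)^{2} = 25$)
$c{\left(k \right)} = \frac{4 + k}{25 + k}$ ($c{\left(k \right)} = \frac{k + 4}{k + 25} = \frac{4 + k}{25 + k}$)
$\left(c{\left(p \right)} + 83\right)^{2} = \left(\frac{4 + 14}{25 + 14} + 83\right)^{2} = \left(\frac{1}{39} \cdot 18 + 83\right)^{2} = \left(\frac{6}{13} + 83\right)^{2} = \left(\frac{1085}{13}\right)^{2} = \frac{1177225}{169}$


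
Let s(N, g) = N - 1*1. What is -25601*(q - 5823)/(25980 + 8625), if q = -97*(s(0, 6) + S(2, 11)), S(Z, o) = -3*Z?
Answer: 131691544/34605 ≈ 3805.6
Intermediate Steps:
s(N, g) = -1 + N (s(N, g) = N - 1 = -1 + N)
q = 679 (q = -97*((-1 + 0) - 3*2) = -97*(-1 - 6) = -97*(-7) = 679)
-25601*(q - 5823)/(25980 + 8625) = -25601*(679 - 5823)/(25980 + 8625) = -25601/(34605/(-5144)) = -25601/(34605*(-1/5144)) = -25601/(-34605/5144) = -25601*(-5144/34605) = 131691544/34605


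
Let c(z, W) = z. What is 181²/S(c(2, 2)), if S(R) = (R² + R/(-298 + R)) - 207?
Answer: -4848628/30045 ≈ -161.38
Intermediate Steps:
S(R) = -207 + R² + R/(-298 + R) (S(R) = (R² + R/(-298 + R)) - 207 = -207 + R² + R/(-298 + R))
181²/S(c(2, 2)) = 181²/(((61686 + 2³ - 298*2² - 206*2)/(-298 + 2))) = 32761/(((61686 + 8 - 298*4 - 412)/(-296))) = 32761/((-(61686 + 8 - 1192 - 412)/296)) = 32761/((-1/296*60090)) = 32761/(-30045/148) = 32761*(-148/30045) = -4848628/30045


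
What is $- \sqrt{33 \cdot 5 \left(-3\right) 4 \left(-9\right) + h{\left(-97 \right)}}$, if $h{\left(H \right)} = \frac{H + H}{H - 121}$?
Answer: $- \frac{\sqrt{211729993}}{109} \approx -133.49$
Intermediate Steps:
$h{\left(H \right)} = \frac{2 H}{-121 + H}$
$- \sqrt{33 \cdot 5 \left(-3\right) 4 \left(-9\right) + h{\left(-97 \right)}} = - \sqrt{33 \cdot 5 \left(-3\right) 4 \left(-9\right) + 2 \left(-97\right) \frac{1}{-121 - 97}} = - \sqrt{33 \left(\left(-15\right) 4\right) \left(-9\right) + 2 \left(-97\right) \frac{1}{-218}} = - \sqrt{33 \left(-60\right) \left(-9\right) + 2 \left(-97\right) \left(- \frac{1}{218}\right)} = - \sqrt{\left(-1980\right) \left(-9\right) + \frac{97}{109}} = - \sqrt{17820 + \frac{97}{109}} = - \sqrt{\frac{1942477}{109}} = - \frac{\sqrt{211729993}}{109}$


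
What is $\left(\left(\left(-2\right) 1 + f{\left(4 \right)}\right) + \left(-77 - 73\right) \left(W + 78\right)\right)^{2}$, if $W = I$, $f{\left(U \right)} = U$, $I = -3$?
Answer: $126517504$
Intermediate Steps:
$W = -3$
$\left(\left(\left(-2\right) 1 + f{\left(4 \right)}\right) + \left(-77 - 73\right) \left(W + 78\right)\right)^{2} = \left(\left(\left(-2\right) 1 + 4\right) + \left(-77 - 73\right) \left(-3 + 78\right)\right)^{2} = \left(\left(-2 + 4\right) - 11250\right)^{2} = \left(2 - 11250\right)^{2} = \left(-11248\right)^{2} = 126517504$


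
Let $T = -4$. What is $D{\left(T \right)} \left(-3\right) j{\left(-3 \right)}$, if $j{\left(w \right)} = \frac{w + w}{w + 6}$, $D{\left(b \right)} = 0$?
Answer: $0$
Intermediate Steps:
$j{\left(w \right)} = \frac{2 w}{6 + w}$
$D{\left(T \right)} \left(-3\right) j{\left(-3 \right)} = 0 \left(-3\right) 2 \left(-3\right) \frac{1}{6 - 3} = 0 \cdot 2 \left(-3\right) \frac{1}{3} = 0 \left(-2\right) = 0$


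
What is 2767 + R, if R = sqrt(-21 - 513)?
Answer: 2767 + I*sqrt(534) ≈ 2767.0 + 23.108*I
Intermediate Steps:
R = I*sqrt(534) (R = sqrt(-534) = I*sqrt(534) ≈ 23.108*I)
2767 + R = 2767 + I*sqrt(534)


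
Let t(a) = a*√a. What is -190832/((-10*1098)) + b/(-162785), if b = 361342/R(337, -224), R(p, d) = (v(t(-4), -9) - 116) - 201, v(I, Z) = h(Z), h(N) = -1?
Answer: 82354218661/4736555145 ≈ 17.387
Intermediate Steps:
t(a) = a^(3/2)
v(I, Z) = -1
R(p, d) = -318 (R(p, d) = (-1 - 116) - 201 = -117 - 201 = -318)
b = -180671/159 (b = 361342/(-318) = 361342*(-1/318) = -180671/159 ≈ -1136.3)
-190832/((-10*1098)) + b/(-162785) = -190832/((-10*1098)) - 180671/159/(-162785) = -190832/(-10980) - 180671/159*(-1/162785) = -190832*(-1/10980) + 180671/25882815 = 47708/2745 + 180671/25882815 = 82354218661/4736555145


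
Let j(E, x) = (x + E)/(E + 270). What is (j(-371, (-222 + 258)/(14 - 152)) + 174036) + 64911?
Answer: 555082420/2323 ≈ 2.3895e+5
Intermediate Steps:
j(E, x) = (E + x)/(270 + E)
(j(-371, (-222 + 258)/(14 - 152)) + 174036) + 64911 = ((-371 + (-222 + 258)/(14 - 152))/(270 - 371) + 174036) + 64911 = ((-371 + 36/(-138))/(-101) + 174036) + 64911 = (-(-371 + 36*(-1/138))/101 + 174036) + 64911 = (-(-371 - 6/23)/101 + 174036) + 64911 = (-1/101*(-8539/23) + 174036) + 64911 = (8539/2323 + 174036) + 64911 = 404294167/2323 + 64911 = 555082420/2323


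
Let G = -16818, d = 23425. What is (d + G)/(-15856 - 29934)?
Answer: -6607/45790 ≈ -0.14429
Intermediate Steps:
(d + G)/(-15856 - 29934) = (23425 - 16818)/(-15856 - 29934) = 6607/(-45790) = 6607*(-1/45790) = -6607/45790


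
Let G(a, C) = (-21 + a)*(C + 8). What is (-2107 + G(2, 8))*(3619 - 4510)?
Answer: 2148201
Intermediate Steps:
G(a, C) = (-21 + a)*(8 + C)
(-2107 + G(2, 8))*(3619 - 4510) = (-2107 + (-168 - 21*8 + 8*2 + 8*2))*(3619 - 4510) = (-2107 + (-168 - 168 + 16 + 16))*(-891) = (-2107 - 304)*(-891) = -2411*(-891) = 2148201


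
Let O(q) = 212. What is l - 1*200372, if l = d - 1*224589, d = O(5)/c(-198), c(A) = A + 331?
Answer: -56519601/133 ≈ -4.2496e+5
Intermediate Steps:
c(A) = 331 + A
d = 212/133 (d = 212/(331 - 198) = 212/133 ≈ 1.5940)
l = -29870125/133 (l = 212/133 - 1*224589 = 212/133 - 224589 = -29870125/133 ≈ -2.2459e+5)
l - 1*200372 = -29870125/133 - 1*200372 = -29870125/133 - 200372 = -56519601/133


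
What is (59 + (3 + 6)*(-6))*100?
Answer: 500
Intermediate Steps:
(59 + (3 + 6)*(-6))*100 = (59 + 9*(-6))*100 = (59 - 54)*100 = 5*100 = 500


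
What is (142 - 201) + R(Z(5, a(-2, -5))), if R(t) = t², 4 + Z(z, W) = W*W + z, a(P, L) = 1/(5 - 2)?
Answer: -4679/81 ≈ -57.765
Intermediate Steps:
a(P, L) = ⅓ (a(P, L) = 1/3 = ⅓)
Z(z, W) = -4 + z + W² (Z(z, W) = -4 + (W*W + z) = -4 + (W² + z) = -4 + (z + W²) = -4 + z + W²)
(142 - 201) + R(Z(5, a(-2, -5))) = (142 - 201) + (-4 + 5 + (⅓)²)² = -59 + (-4 + 5 + ⅑)² = -59 + (10/9)² = -59 + 100/81 = -4679/81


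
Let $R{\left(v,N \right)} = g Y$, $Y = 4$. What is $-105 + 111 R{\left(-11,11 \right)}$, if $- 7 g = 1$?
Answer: $- \frac{1179}{7} \approx -168.43$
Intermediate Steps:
$g = - \frac{1}{7}$ ($g = \left(- \frac{1}{7}\right) 1 = - \frac{1}{7} \approx -0.14286$)
$R{\left(v,N \right)} = - \frac{4}{7}$ ($R{\left(v,N \right)} = \left(- \frac{1}{7}\right) 4 = - \frac{4}{7}$)
$-105 + 111 R{\left(-11,11 \right)} = -105 + 111 \left(- \frac{4}{7}\right) = -105 - \frac{444}{7} = - \frac{1179}{7}$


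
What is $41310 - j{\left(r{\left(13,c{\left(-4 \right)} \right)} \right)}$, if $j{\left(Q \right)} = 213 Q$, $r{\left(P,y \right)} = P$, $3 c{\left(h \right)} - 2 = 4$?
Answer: $38541$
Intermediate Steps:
$c{\left(h \right)} = 2$ ($c{\left(h \right)} = \frac{2}{3} + \frac{1}{3} \cdot 4 = \frac{2}{3} + \frac{4}{3} = 2$)
$41310 - j{\left(r{\left(13,c{\left(-4 \right)} \right)} \right)} = 41310 - 213 \cdot 13 = 41310 - 2769 = 38541$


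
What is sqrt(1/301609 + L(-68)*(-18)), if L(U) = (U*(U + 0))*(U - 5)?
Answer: 5*sqrt(22108627139598769)/301609 ≈ 2464.9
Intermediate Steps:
L(U) = U**2*(-5 + U) (L(U) = (U*U)*(-5 + U) = U**2*(-5 + U))
sqrt(1/301609 + L(-68)*(-18)) = sqrt(1/301609 + ((-68)**2*(-5 - 68))*(-18)) = sqrt(1/301609 + (4624*(-73))*(-18)) = sqrt(1/301609 - 337552*(-18)) = sqrt(1/301609 + 6075936) = sqrt(1832556981025/301609) = 5*sqrt(22108627139598769)/301609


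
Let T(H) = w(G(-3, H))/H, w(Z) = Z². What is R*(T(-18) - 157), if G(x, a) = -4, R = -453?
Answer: 214571/3 ≈ 71524.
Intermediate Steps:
T(H) = 16/H (T(H) = (-4)²/H = 16/H)
R*(T(-18) - 157) = -453*(16/(-18) - 157) = -453*(16*(-1/18) - 157) = -453*(-8/9 - 157) = -453*(-1421/9) = 214571/3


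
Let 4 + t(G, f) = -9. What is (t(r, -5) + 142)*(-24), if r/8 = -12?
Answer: -3096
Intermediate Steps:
r = -96 (r = 8*(-12) = -96)
t(G, f) = -13 (t(G, f) = -4 - 9 = -13)
(t(r, -5) + 142)*(-24) = (-13 + 142)*(-24) = 129*(-24) = -3096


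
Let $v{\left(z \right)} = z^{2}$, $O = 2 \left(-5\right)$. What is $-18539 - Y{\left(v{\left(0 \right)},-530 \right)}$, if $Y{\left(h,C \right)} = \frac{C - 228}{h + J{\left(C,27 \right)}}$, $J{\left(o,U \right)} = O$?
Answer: $- \frac{93074}{5} \approx -18615.0$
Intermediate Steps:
$O = -10$
$J{\left(o,U \right)} = -10$
$Y{\left(h,C \right)} = \frac{-228 + C}{-10 + h}$ ($Y{\left(h,C \right)} = \frac{C - 228}{h - 10} = \frac{-228 + C}{-10 + h}$)
$-18539 - Y{\left(v{\left(0 \right)},-530 \right)} = -18539 - \frac{-228 - 530}{-10 + 0^{2}} = -18539 - \frac{1}{-10 + 0} \left(-758\right) = -18539 - \frac{1}{-10} \left(-758\right) = -18539 - \left(- \frac{1}{10}\right) \left(-758\right) = -18539 - \frac{379}{5} = - \frac{93074}{5}$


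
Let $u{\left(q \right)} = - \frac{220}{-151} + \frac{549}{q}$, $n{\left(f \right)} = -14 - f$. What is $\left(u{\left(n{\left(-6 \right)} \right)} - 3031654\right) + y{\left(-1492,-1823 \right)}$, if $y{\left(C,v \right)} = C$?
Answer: $- \frac{3664121507}{1208} \approx -3.0332 \cdot 10^{6}$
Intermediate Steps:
$u{\left(q \right)} = \frac{220}{151} + \frac{549}{q}$ ($u{\left(q \right)} = \left(-220\right) \left(- \frac{1}{151}\right) + \frac{549}{q} = \frac{220}{151} + \frac{549}{q}$)
$\left(u{\left(n{\left(-6 \right)} \right)} - 3031654\right) + y{\left(-1492,-1823 \right)} = \left(\left(\frac{220}{151} + \frac{549}{-14 - -6}\right) - 3031654\right) - 1492 = \left(\left(\frac{220}{151} + \frac{549}{-14 + 6}\right) - 3031654\right) - 1492 = \left(\left(\frac{220}{151} + \frac{549}{-8}\right) - 3031654\right) - 1492 = \left(\left(\frac{220}{151} + 549 \left(- \frac{1}{8}\right)\right) - 3031654\right) - 1492 = \left(\left(\frac{220}{151} - \frac{549}{8}\right) - 3031654\right) - 1492 = \left(- \frac{81139}{1208} - 3031654\right) - 1492 = - \frac{3662319171}{1208} - 1492 = - \frac{3664121507}{1208}$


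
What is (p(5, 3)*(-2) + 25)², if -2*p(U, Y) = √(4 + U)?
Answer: 784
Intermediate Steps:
p(U, Y) = -√(4 + U)/2
(p(5, 3)*(-2) + 25)² = (-√(4 + 5)/2*(-2) + 25)² = (-√9/2*(-2) + 25)² = (-½*3*(-2) + 25)² = (-3/2*(-2) + 25)² = (3 + 25)² = 28² = 784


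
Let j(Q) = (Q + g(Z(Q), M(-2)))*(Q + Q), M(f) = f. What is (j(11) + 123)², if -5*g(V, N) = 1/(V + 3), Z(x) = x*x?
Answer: 12800433321/96100 ≈ 1.3320e+5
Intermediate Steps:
Z(x) = x²
g(V, N) = -1/(5*(3 + V)) (g(V, N) = -1/(5*(V + 3)) = -1/(5*(3 + V)))
j(Q) = 2*Q*(Q - 1/(15 + 5*Q²)) (j(Q) = (Q - 1/(15 + 5*Q²))*(Q + Q) = (Q - 1/(15 + 5*Q²))*(2*Q) = 2*Q*(Q - 1/(15 + 5*Q²)))
(j(11) + 123)² = ((⅖)*11*(-1 + 5*11*(3 + 11²))/(3 + 11²) + 123)² = ((⅖)*11*(-1 + 5*11*(3 + 121))/(3 + 121) + 123)² = ((⅖)*11*(-1 + 5*11*124)/124 + 123)² = ((⅖)*11*(1/124)*(-1 + 6820) + 123)² = ((⅖)*11*(1/124)*6819 + 123)² = (75009/310 + 123)² = (113139/310)² = 12800433321/96100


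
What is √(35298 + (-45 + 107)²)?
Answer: √39142 ≈ 197.84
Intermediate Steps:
√(35298 + (-45 + 107)²) = √(35298 + 62²) = √(35298 + 3844) = √39142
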